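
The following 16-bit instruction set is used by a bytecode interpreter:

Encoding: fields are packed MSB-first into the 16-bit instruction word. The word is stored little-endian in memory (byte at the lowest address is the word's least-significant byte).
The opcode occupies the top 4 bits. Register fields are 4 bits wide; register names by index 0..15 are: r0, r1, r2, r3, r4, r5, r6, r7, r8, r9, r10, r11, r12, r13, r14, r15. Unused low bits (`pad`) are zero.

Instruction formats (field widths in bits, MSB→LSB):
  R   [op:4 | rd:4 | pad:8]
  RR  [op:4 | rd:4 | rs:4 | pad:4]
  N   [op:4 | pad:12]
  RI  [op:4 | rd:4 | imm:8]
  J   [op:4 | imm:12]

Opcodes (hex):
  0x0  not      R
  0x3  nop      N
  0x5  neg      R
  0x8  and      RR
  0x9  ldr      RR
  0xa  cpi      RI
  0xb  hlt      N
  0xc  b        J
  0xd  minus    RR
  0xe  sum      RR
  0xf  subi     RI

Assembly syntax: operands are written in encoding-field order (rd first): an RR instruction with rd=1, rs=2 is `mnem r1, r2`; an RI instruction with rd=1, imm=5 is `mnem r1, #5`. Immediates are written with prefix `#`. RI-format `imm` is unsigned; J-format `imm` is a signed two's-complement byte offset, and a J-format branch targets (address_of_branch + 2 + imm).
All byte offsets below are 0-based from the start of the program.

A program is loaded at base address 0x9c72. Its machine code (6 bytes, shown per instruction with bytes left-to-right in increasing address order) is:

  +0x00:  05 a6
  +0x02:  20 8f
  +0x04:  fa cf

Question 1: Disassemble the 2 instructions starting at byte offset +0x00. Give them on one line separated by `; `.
+0x00: 05 a6 ⇒ word 0xa605 (little)
  top 4b → 0xa → cpi [RI]
  [11:8] rd=6 = r6
  [7:0] imm=5 = #5
+0x02: 20 8f ⇒ word 0x8f20 (little)
  top 4b → 0x8 → and [RR]
  [11:8] rd=15 = r15
  [7:4] rs=2 = r2

cpi r6, #5; and r15, r2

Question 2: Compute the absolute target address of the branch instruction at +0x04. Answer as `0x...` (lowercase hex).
0x9c72

off 0x04: read fa cf as little → 0xcffa
  op=0xcffa>>12=0xc ⇒ b (J)
  imm@[11:0]=0xffa (s12→-6) ⇒ #-6
  target = base 0x9c72 + off 0x04 + 2 + imm -6 = 0x9c72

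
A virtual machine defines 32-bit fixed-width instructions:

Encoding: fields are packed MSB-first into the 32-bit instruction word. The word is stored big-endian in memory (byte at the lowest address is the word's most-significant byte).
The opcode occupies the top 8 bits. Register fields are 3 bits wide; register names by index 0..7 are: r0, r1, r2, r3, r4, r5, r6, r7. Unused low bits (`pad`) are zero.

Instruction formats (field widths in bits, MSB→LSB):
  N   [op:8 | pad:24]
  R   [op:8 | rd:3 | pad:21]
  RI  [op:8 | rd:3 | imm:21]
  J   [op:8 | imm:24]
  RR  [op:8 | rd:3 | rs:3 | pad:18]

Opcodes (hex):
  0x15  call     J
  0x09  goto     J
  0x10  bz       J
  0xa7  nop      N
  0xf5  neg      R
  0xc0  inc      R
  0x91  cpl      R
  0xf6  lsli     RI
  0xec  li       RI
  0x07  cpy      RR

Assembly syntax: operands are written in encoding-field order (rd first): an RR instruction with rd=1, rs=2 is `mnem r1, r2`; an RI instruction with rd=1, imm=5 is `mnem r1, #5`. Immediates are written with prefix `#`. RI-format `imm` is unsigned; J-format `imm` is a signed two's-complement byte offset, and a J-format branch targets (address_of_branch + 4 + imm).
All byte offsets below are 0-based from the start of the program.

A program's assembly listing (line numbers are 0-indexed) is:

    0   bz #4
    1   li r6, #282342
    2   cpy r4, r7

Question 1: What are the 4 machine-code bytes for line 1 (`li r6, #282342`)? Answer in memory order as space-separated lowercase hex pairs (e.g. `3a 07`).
ec c4 4e e6

L1: li op=0xec:8|rd=6:3|imm=282342:21 ⇒ 0xecc44ee6 ⇒ big ec c4 4e e6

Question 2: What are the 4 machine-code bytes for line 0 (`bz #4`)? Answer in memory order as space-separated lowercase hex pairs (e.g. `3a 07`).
10 00 00 04

0. bz fields op=0x10:8|imm=4:24 → word 10000004h → 10 00 00 04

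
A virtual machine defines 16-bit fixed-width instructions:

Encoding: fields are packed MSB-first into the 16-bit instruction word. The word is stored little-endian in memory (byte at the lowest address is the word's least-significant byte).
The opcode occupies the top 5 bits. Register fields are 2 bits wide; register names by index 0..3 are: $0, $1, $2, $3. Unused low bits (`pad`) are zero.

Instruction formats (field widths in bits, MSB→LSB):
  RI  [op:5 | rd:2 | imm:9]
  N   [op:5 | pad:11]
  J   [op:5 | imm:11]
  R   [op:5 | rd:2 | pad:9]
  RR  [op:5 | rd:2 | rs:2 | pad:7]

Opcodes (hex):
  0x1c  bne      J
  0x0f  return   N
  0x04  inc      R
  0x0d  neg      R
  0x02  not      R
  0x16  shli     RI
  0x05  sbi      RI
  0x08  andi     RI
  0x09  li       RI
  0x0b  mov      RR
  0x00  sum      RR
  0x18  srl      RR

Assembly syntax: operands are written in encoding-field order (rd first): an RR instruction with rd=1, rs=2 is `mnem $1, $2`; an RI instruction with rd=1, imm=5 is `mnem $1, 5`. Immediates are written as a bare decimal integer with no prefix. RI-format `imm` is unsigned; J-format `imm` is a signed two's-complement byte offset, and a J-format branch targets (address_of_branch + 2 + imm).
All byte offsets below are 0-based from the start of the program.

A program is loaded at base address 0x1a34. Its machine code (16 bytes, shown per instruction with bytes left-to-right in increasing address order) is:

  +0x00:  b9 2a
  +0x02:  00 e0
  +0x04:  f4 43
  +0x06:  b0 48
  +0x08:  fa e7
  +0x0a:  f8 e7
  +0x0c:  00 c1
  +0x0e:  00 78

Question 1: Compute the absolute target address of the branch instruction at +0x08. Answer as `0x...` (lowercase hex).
0x1a38

off 0x08: read fa e7 as little → 0xe7fa
  opcode bits[15:11]=0x1c: bne/J
  imm: (w>>0)&0x7ff=0x7fa (s11→-6) → -6
  target = base 0x1a34 + off 0x08 + 2 + imm -6 = 0x1a38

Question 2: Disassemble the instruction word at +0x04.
andi $1, 500

off 0x04: read f4 43 as little → 0x43f4
  opcode bits[15:11]=0x8: andi/RI
  rd@[10:9]=0x1 ⇒ $1
  imm@[8:0]=0x1f4 ⇒ 500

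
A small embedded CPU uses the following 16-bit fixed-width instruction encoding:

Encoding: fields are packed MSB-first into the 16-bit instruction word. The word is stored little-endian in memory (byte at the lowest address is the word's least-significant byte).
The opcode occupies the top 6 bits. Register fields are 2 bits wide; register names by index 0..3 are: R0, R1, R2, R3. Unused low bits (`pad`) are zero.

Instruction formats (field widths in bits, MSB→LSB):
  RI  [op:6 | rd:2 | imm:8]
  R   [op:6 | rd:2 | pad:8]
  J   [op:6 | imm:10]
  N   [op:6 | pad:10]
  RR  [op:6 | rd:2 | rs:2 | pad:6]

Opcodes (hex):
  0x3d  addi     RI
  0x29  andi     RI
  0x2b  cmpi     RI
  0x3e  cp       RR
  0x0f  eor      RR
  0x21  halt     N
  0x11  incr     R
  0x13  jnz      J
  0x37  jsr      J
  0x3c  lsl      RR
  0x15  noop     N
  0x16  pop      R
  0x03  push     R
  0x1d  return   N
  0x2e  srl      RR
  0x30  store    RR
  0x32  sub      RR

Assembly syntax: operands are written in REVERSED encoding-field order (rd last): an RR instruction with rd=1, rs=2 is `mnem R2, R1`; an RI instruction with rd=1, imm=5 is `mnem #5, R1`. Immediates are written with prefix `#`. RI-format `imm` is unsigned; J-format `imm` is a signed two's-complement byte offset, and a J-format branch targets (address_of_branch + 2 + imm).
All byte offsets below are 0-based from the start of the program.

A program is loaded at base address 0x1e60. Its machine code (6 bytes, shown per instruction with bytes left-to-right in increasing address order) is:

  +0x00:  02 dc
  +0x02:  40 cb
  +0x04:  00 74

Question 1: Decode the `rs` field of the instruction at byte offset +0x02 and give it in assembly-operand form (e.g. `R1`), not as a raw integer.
R1

+0x02: 40 cb ⇒ word 0xcb40 (little)
  op=0xcb40>>10=0x32 ⇒ sub (RR)
  rd@[9:8]=0x3 ⇒ R3
  rs@[7:6]=0x1 ⇒ R1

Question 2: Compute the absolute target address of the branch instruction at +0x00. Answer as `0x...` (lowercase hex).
off 0x00: read 02 dc as little → 0xdc02
  op=0xdc02>>10=0x37 ⇒ jsr (J)
  imm@[9:0]=0x2 ⇒ #2
  target = base 0x1e60 + off 0x00 + 2 + imm 2 = 0x1e64

0x1e64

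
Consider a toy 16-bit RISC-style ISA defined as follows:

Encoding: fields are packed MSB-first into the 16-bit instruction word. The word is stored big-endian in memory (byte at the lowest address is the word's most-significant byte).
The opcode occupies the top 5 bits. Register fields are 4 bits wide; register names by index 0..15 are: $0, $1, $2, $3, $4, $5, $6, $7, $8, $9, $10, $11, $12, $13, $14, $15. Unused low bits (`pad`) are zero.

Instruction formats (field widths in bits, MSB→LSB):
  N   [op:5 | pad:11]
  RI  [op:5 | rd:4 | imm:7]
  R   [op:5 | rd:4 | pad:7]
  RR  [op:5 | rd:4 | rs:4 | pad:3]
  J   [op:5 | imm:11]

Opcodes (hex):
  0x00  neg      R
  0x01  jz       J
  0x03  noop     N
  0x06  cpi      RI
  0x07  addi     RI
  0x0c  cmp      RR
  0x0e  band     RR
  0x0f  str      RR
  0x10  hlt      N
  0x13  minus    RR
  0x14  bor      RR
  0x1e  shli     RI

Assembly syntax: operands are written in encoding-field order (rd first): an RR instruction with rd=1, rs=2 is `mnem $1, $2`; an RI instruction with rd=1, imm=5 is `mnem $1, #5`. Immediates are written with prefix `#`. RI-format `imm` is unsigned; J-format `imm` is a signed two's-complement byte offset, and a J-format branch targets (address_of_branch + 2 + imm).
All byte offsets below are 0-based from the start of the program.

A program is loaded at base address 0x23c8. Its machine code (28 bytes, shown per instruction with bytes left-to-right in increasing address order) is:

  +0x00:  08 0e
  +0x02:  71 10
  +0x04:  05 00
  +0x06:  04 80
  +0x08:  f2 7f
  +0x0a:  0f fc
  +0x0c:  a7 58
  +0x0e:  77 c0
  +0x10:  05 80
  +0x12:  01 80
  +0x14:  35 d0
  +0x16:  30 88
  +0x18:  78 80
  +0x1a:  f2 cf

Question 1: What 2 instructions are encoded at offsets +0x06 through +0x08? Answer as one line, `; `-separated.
neg $9; shli $4, #127

@+06  big-endian(04 80) = 0x0480
  opcode bits[15:11]=0x0: neg/R
  rd@[10:7]=0x9 ⇒ $9
@+08  big-endian(f2 7f) = 0xf27f
  opcode bits[15:11]=0x1e: shli/RI
  rd@[10:7]=0x4 ⇒ $4
  imm@[6:0]=0x7f ⇒ #127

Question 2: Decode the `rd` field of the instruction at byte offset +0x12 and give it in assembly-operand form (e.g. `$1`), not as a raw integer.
+0x12: 01 80 ⇒ word 0x0180 (big)
  top 5b → 0x0 → neg [R]
  [10:7] rd=3 = $3

$3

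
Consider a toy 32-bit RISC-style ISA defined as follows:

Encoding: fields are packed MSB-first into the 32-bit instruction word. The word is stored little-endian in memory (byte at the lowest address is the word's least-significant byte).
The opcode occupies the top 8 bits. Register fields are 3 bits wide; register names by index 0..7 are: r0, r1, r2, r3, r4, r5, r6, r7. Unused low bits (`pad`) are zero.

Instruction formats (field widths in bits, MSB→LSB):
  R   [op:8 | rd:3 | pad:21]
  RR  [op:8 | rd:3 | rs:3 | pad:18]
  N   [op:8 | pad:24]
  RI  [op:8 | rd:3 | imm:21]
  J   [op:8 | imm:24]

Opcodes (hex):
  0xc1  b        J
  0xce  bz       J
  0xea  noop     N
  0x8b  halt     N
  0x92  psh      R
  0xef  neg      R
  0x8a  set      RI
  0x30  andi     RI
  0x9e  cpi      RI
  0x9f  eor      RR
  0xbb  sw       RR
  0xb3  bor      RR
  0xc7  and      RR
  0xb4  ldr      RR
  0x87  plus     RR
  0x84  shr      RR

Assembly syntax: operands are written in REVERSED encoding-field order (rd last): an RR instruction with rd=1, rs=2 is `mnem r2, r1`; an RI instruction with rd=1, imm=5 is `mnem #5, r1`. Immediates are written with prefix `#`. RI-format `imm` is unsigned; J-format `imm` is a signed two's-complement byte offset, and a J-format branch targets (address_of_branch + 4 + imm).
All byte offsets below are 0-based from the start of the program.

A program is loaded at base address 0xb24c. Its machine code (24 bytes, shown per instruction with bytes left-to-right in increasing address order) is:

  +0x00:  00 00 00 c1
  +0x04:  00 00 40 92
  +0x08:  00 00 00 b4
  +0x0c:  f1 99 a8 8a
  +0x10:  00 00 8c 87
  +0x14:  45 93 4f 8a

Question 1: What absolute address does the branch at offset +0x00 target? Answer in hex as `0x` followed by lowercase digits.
+0x00: 00 00 00 c1 ⇒ word 0xc1000000 (little)
  opcode bits[31:24]=0xc1: b/J
  [23:0] imm=0 = #0
  target = base 0xb24c + off 0x00 + 4 + imm 0 = 0xb250

0xb250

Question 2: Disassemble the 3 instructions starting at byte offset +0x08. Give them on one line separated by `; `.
@+08  little-endian(00 00 00 b4) = 0xb4000000
  opcode bits[31:24]=0xb4: ldr/RR
  rd: (w>>21)&0x7=0x0 → r0
  rs: (w>>18)&0x7=0x0 → r0
@+0c  little-endian(f1 99 a8 8a) = 0x8aa899f1
  opcode bits[31:24]=0x8a: set/RI
  rd: (w>>21)&0x7=0x5 → r5
  imm: (w>>0)&0x1fffff=0x899f1 → #563697
@+10  little-endian(00 00 8c 87) = 0x878c0000
  opcode bits[31:24]=0x87: plus/RR
  rd: (w>>21)&0x7=0x4 → r4
  rs: (w>>18)&0x7=0x3 → r3

ldr r0, r0; set #563697, r5; plus r3, r4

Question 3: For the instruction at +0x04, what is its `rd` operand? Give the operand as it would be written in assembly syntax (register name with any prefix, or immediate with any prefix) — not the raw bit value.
+0x04: 00 00 40 92 ⇒ word 0x92400000 (little)
  op=0x92400000>>24=0x92 ⇒ psh (R)
  rd@[23:21]=0x2 ⇒ r2

r2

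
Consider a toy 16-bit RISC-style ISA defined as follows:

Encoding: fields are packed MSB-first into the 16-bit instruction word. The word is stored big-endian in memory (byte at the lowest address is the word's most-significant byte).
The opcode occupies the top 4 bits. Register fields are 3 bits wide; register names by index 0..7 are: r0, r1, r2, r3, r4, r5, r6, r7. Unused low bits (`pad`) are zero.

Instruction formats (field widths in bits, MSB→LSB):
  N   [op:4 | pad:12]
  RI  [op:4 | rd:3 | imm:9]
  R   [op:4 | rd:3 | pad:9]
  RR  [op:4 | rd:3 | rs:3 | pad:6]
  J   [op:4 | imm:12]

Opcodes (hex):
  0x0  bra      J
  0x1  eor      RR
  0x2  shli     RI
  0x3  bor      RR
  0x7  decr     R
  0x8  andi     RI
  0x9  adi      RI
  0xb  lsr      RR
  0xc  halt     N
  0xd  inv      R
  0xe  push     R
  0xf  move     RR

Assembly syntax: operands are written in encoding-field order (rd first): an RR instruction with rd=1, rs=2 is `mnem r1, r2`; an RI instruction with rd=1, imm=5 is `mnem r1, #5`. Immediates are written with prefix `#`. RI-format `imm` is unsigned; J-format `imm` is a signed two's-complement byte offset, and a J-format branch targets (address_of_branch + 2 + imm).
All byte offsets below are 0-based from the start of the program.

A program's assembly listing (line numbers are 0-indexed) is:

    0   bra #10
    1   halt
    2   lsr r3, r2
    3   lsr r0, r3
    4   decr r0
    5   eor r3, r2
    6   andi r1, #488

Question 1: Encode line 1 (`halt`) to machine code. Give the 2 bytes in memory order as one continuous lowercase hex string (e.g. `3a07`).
c000

L1: halt op=0xc:4|pad=0:12 ⇒ 0xc000 ⇒ big c0 00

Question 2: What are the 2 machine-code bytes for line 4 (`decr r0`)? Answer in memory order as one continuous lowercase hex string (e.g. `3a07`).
7000

line 4 (decr): pack op=0x7:4|rd=0:3|pad=0:9 = 0x7000; big→ 70 00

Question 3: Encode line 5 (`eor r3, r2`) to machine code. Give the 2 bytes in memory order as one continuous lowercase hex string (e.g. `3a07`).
1680

L5: eor op=0x1:4|rd=3:3|rs=2:3|pad=0:6 ⇒ 0x1680 ⇒ big 16 80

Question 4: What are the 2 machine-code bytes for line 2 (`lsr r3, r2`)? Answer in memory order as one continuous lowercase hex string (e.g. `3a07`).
b680

line 2 (lsr): pack op=0xb:4|rd=3:3|rs=2:3|pad=0:6 = 0xb680; big→ b6 80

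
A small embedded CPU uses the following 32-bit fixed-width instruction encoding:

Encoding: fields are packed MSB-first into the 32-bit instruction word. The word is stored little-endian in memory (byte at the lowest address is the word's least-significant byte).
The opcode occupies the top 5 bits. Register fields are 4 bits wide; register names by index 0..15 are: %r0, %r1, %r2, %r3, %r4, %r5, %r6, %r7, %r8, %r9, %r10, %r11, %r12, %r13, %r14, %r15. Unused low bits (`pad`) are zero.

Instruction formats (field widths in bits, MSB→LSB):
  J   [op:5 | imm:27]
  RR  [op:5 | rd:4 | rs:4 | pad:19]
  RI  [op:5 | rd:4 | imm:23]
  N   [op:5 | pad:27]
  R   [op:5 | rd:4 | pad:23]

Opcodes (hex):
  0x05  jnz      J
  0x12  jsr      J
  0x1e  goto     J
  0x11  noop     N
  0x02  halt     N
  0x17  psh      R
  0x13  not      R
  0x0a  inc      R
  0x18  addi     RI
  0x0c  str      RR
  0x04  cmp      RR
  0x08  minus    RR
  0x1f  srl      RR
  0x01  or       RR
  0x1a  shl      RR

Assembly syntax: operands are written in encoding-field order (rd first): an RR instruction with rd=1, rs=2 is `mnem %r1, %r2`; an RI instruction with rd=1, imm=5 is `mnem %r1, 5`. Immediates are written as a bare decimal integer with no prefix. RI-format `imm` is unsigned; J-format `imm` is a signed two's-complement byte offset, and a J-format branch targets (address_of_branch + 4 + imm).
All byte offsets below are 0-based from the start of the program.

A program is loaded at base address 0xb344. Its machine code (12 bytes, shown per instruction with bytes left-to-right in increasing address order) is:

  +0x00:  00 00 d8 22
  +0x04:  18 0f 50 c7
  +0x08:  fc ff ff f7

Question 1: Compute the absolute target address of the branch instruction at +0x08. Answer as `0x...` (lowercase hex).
+0x08: fc ff ff f7 ⇒ word 0xf7fffffc (little)
  top 5b → 0x1e → goto [J]
  imm: (w>>0)&0x7ffffff=0x7fffffc (s27→-4) → -4
  target = base 0xb344 + off 0x08 + 4 + imm -4 = 0xb34c

0xb34c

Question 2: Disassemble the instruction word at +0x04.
addi %r14, 5246744

[04] 18 0f 50 c7 → 0xc7500f18
  opcode bits[31:27]=0x18: addi/RI
  rd@[26:23]=0xe ⇒ %r14
  imm@[22:0]=0x500f18 ⇒ 5246744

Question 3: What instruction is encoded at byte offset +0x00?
cmp %r5, %r11

+0x00: 00 00 d8 22 ⇒ word 0x22d80000 (little)
  opcode bits[31:27]=0x4: cmp/RR
  rd: (w>>23)&0xf=0x5 → %r5
  rs: (w>>19)&0xf=0xb → %r11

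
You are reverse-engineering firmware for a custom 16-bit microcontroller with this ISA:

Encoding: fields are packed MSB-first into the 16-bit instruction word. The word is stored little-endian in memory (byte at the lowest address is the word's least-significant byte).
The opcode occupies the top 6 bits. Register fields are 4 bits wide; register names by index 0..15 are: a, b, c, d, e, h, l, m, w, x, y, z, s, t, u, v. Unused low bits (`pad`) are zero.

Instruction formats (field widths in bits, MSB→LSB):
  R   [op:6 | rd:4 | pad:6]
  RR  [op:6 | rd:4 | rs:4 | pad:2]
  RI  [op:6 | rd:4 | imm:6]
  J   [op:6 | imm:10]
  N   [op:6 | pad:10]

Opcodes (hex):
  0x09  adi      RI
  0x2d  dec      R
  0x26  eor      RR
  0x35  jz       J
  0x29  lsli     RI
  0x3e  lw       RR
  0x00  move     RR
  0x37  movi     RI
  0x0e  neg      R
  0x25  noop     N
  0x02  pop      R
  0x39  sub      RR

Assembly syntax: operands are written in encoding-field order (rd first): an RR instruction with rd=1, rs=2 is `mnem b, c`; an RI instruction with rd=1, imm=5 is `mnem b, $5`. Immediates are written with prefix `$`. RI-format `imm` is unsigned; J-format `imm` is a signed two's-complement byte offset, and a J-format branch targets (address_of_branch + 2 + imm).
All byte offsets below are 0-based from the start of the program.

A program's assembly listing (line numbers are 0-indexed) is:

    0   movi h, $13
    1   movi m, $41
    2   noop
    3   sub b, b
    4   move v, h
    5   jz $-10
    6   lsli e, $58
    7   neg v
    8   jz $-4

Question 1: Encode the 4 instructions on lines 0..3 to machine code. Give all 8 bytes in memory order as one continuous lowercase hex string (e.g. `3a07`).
4ddde9dd009444e4

line 0 (movi): pack op=0x37:6|rd=5:4|imm=13:6 = 0xdd4d; little→ 4d dd
line 1 (movi): pack op=0x37:6|rd=7:4|imm=41:6 = 0xdde9; little→ e9 dd
line 2 (noop): pack op=0x25:6|pad=0:10 = 0x9400; little→ 00 94
line 3 (sub): pack op=0x39:6|rd=1:4|rs=1:4|pad=0:2 = 0xe444; little→ 44 e4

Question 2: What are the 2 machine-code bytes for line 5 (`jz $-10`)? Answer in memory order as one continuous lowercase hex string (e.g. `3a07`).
f6d7

5. jz fields op=0x35:6|imm=-10:10 → word d7f6h → f6 d7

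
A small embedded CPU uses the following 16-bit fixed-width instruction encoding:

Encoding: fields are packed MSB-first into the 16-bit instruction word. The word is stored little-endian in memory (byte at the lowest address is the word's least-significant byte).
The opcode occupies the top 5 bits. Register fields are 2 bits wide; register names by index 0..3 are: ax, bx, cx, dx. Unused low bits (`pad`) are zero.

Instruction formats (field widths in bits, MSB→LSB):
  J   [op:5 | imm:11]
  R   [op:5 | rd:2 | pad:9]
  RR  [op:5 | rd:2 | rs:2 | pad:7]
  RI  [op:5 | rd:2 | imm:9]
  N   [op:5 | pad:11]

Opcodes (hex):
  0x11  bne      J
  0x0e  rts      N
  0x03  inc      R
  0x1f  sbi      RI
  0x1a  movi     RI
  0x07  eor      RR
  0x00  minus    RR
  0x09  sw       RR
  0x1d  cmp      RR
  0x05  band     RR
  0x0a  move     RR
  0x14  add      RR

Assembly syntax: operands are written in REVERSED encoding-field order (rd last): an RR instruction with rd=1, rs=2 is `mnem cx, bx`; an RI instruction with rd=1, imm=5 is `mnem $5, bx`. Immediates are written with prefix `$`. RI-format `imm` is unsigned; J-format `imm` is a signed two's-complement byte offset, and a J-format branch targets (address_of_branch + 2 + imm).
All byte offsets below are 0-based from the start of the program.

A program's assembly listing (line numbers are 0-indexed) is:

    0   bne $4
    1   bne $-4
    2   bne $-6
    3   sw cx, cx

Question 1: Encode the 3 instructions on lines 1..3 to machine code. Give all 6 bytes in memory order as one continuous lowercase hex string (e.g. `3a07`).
L1: bne op=0x11:5|imm=-4:11 ⇒ 0x8ffc ⇒ little fc 8f
L2: bne op=0x11:5|imm=-6:11 ⇒ 0x8ffa ⇒ little fa 8f
L3: sw op=0x9:5|rd=2:2|rs=2:2|pad=0:7 ⇒ 0x4d00 ⇒ little 00 4d

fc8ffa8f004d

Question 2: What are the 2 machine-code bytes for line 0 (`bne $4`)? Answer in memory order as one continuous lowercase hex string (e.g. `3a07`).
0488

L0: bne op=0x11:5|imm=4:11 ⇒ 0x8804 ⇒ little 04 88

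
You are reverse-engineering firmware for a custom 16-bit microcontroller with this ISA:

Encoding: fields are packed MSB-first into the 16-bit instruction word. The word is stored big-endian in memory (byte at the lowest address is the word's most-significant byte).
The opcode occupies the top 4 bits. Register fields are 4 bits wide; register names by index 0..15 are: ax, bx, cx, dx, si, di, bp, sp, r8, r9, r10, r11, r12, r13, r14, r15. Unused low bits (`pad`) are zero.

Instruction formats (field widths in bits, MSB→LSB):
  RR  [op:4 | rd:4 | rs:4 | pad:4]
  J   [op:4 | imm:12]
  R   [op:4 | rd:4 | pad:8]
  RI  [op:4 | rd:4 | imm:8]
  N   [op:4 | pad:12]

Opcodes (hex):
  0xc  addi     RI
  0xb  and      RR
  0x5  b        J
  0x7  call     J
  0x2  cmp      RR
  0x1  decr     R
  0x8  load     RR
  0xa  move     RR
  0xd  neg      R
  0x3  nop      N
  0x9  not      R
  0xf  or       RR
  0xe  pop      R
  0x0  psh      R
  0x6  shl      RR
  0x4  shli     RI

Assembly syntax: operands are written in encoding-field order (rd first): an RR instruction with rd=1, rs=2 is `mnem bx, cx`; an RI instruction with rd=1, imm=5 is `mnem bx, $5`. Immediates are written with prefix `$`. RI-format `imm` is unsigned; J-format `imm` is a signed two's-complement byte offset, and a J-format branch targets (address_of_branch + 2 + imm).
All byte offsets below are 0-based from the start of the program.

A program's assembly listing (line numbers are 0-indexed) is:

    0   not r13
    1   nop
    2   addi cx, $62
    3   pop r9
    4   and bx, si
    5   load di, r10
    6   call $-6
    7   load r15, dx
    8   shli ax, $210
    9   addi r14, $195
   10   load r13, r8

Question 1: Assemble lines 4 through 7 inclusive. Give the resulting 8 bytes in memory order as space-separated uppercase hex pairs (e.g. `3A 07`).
4. and fields op=0xb:4|rd=1:4|rs=4:4|pad=0:4 → word b140h → b1 40
5. load fields op=0x8:4|rd=5:4|rs=10:4|pad=0:4 → word 85a0h → 85 a0
6. call fields op=0x7:4|imm=-6:12 → word 7ffah → 7f fa
7. load fields op=0x8:4|rd=15:4|rs=3:4|pad=0:4 → word 8f30h → 8f 30

B1 40 85 A0 7F FA 8F 30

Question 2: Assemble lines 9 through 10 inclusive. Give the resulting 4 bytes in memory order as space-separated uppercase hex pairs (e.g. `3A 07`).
L9: addi op=0xc:4|rd=14:4|imm=195:8 ⇒ 0xcec3 ⇒ big ce c3
L10: load op=0x8:4|rd=13:4|rs=8:4|pad=0:4 ⇒ 0x8d80 ⇒ big 8d 80

CE C3 8D 80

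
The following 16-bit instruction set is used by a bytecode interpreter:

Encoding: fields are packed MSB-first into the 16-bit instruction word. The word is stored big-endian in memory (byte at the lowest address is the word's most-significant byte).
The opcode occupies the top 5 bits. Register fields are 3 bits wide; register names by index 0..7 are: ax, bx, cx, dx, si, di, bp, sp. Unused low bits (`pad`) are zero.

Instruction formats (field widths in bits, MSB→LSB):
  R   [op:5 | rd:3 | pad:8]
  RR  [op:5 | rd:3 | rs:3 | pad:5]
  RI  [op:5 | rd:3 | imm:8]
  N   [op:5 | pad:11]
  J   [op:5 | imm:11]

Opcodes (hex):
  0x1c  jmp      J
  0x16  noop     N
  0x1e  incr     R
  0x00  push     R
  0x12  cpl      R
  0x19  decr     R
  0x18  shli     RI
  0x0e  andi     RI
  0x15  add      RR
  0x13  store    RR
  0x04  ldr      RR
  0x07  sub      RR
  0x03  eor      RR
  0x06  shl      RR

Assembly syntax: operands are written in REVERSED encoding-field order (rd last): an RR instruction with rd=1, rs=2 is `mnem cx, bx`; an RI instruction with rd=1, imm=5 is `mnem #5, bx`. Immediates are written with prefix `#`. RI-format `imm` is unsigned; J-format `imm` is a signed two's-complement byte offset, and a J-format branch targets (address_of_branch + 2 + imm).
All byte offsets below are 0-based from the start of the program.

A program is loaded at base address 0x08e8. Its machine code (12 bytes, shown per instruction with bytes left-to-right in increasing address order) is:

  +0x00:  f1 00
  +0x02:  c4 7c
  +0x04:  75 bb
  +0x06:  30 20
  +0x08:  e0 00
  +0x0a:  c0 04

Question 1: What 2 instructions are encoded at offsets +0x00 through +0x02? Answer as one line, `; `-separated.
off 0x00: read f1 00 as big → 0xf100
  op=0xf100>>11=0x1e ⇒ incr (R)
  rd@[10:8]=0x1 ⇒ bx
off 0x02: read c4 7c as big → 0xc47c
  op=0xc47c>>11=0x18 ⇒ shli (RI)
  rd@[10:8]=0x4 ⇒ si
  imm@[7:0]=0x7c ⇒ #124

incr bx; shli #124, si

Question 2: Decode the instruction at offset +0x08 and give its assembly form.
[08] e0 00 → 0xe000
  top 5b → 0x1c → jmp [J]
  imm@[10:0]=0x0 ⇒ #0

jmp #0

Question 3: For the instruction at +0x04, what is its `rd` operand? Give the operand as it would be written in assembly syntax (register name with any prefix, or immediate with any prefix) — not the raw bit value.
di

off 0x04: read 75 bb as big → 0x75bb
  op=0x75bb>>11=0xe ⇒ andi (RI)
  [10:8] rd=5 = di
  [7:0] imm=187 = #187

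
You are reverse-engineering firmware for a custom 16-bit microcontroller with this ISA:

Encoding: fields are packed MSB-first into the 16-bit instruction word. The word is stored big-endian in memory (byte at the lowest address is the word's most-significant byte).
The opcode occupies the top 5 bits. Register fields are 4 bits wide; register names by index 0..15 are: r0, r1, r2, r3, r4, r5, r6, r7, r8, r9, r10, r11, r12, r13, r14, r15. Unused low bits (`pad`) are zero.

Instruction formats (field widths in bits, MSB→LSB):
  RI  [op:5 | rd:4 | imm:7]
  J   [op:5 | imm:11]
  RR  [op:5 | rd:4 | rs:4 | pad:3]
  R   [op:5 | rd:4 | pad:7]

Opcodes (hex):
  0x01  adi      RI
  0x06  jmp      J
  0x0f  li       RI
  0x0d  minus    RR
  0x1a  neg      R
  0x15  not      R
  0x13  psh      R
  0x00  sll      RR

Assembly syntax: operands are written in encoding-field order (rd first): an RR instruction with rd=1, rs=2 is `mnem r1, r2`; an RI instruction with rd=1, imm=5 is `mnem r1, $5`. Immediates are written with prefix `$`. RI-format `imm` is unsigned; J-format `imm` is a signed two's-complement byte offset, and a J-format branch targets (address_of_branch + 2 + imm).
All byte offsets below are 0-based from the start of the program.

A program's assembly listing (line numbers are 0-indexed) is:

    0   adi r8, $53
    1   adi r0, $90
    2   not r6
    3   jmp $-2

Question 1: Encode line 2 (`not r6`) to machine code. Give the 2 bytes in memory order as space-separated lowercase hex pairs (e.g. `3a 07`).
L2: not op=0x15:5|rd=6:4|pad=0:7 ⇒ 0xab00 ⇒ big ab 00

ab 00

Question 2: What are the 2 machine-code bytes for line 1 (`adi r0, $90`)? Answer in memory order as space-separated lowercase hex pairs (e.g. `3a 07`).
1. adi fields op=0x1:5|rd=0:4|imm=90:7 → word 085ah → 08 5a

08 5a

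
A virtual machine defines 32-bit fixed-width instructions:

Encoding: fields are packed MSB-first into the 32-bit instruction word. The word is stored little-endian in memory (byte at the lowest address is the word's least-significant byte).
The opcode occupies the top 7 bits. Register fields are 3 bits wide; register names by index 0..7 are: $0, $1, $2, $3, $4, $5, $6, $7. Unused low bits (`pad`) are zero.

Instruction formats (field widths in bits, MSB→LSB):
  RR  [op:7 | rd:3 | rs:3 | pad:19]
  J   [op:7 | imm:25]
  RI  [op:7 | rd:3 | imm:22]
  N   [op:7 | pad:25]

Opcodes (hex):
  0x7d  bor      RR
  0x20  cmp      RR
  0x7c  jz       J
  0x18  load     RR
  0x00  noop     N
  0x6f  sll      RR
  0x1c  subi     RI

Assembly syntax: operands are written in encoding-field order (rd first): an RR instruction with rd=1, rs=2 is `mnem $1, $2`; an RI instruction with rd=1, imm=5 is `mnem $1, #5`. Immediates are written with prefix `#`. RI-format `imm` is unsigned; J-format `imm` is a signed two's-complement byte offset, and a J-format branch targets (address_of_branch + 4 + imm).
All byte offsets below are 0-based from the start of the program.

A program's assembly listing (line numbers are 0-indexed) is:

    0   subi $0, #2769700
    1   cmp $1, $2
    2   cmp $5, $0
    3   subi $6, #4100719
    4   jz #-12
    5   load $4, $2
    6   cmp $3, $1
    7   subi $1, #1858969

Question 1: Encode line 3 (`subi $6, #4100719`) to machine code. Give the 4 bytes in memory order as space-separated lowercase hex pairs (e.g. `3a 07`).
line 3 (subi): pack op=0x1c:7|rd=6:3|imm=4100719:22 = 0x39be926f; little→ 6f 92 be 39

6f 92 be 39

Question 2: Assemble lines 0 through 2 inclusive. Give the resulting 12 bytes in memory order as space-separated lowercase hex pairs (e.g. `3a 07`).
24 43 2a 38 00 00 50 40 00 00 40 41

0. subi fields op=0x1c:7|rd=0:3|imm=2769700:22 → word 382a4324h → 24 43 2a 38
1. cmp fields op=0x20:7|rd=1:3|rs=2:3|pad=0:19 → word 40500000h → 00 00 50 40
2. cmp fields op=0x20:7|rd=5:3|rs=0:3|pad=0:19 → word 41400000h → 00 00 40 41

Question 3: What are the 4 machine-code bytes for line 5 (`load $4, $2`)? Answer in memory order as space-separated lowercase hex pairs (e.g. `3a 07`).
5. load fields op=0x18:7|rd=4:3|rs=2:3|pad=0:19 → word 31100000h → 00 00 10 31

00 00 10 31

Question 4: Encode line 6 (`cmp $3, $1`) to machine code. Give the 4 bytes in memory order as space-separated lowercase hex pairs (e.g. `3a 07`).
L6: cmp op=0x20:7|rd=3:3|rs=1:3|pad=0:19 ⇒ 0x40c80000 ⇒ little 00 00 c8 40

00 00 c8 40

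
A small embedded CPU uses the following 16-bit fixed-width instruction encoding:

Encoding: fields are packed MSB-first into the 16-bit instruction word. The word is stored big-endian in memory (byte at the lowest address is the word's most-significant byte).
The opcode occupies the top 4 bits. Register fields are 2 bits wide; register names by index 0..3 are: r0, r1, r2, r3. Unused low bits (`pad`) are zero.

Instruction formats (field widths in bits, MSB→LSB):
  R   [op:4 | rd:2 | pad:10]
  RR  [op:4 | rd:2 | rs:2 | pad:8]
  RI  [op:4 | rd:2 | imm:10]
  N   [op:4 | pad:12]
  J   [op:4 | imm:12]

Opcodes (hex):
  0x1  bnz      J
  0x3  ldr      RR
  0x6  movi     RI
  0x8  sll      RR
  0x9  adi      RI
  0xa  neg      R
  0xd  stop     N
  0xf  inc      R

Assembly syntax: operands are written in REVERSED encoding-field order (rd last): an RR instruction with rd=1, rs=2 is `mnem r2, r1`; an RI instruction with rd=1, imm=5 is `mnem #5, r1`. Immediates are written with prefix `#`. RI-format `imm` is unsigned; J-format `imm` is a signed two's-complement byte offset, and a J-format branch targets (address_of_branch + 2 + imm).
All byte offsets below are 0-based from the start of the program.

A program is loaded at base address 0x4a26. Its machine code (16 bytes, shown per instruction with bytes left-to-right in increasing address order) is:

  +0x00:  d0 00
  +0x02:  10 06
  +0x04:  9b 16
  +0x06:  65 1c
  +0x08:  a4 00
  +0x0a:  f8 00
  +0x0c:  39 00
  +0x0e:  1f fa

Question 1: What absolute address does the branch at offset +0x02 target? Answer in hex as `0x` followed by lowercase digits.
0x4a30

off 0x02: read 10 06 as big → 0x1006
  top 4b → 0x1 → bnz [J]
  imm: (w>>0)&0xfff=0x6 → #6
  target = base 0x4a26 + off 0x02 + 2 + imm 6 = 0x4a30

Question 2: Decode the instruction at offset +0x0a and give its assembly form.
inc r2

+0x0a: f8 00 ⇒ word 0xf800 (big)
  top 4b → 0xf → inc [R]
  rd: (w>>10)&0x3=0x2 → r2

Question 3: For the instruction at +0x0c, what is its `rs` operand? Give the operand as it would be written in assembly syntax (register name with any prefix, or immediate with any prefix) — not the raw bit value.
r1

[0c] 39 00 → 0x3900
  op=0x3900>>12=0x3 ⇒ ldr (RR)
  [11:10] rd=2 = r2
  [9:8] rs=1 = r1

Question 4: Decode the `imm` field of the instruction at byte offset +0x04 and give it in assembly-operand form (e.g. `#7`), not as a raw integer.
[04] 9b 16 → 0x9b16
  top 4b → 0x9 → adi [RI]
  [11:10] rd=2 = r2
  [9:0] imm=790 = #790

#790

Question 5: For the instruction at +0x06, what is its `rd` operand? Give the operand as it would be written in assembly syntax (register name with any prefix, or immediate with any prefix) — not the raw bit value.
[06] 65 1c → 0x651c
  opcode bits[15:12]=0x6: movi/RI
  rd@[11:10]=0x1 ⇒ r1
  imm@[9:0]=0x11c ⇒ #284

r1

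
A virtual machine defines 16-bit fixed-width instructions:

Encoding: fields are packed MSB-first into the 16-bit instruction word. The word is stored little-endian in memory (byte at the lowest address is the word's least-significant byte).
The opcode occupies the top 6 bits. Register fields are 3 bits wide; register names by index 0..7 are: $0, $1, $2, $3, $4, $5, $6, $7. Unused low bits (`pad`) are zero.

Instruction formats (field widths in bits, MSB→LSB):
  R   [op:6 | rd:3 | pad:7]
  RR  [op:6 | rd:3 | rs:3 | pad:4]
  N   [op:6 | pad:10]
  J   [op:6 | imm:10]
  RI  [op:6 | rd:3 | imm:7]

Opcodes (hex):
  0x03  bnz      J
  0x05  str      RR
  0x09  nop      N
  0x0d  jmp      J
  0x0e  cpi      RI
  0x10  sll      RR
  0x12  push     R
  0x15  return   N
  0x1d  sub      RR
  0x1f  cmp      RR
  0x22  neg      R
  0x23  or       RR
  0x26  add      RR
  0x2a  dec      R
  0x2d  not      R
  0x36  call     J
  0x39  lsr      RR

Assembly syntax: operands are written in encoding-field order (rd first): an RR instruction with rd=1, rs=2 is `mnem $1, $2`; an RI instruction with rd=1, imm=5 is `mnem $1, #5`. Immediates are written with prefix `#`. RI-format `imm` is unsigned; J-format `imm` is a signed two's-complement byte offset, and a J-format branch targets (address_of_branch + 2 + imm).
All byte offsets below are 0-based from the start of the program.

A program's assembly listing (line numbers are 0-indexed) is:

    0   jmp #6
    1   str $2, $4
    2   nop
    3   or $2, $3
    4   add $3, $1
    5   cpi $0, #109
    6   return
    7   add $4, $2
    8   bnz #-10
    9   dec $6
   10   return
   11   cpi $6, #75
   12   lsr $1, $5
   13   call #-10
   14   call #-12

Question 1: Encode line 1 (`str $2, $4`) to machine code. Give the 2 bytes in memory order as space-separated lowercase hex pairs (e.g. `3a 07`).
1. str fields op=0x5:6|rd=2:3|rs=4:3|pad=0:4 → word 1540h → 40 15

40 15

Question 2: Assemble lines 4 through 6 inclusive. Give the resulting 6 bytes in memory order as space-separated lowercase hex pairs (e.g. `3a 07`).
90 99 6d 38 00 54

L4: add op=0x26:6|rd=3:3|rs=1:3|pad=0:4 ⇒ 0x9990 ⇒ little 90 99
L5: cpi op=0xe:6|rd=0:3|imm=109:7 ⇒ 0x386d ⇒ little 6d 38
L6: return op=0x15:6|pad=0:10 ⇒ 0x5400 ⇒ little 00 54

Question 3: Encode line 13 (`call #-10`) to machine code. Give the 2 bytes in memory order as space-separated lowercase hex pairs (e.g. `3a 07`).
f6 db

L13: call op=0x36:6|imm=-10:10 ⇒ 0xdbf6 ⇒ little f6 db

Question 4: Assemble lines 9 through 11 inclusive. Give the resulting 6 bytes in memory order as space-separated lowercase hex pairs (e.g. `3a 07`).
00 ab 00 54 4b 3b

L9: dec op=0x2a:6|rd=6:3|pad=0:7 ⇒ 0xab00 ⇒ little 00 ab
L10: return op=0x15:6|pad=0:10 ⇒ 0x5400 ⇒ little 00 54
L11: cpi op=0xe:6|rd=6:3|imm=75:7 ⇒ 0x3b4b ⇒ little 4b 3b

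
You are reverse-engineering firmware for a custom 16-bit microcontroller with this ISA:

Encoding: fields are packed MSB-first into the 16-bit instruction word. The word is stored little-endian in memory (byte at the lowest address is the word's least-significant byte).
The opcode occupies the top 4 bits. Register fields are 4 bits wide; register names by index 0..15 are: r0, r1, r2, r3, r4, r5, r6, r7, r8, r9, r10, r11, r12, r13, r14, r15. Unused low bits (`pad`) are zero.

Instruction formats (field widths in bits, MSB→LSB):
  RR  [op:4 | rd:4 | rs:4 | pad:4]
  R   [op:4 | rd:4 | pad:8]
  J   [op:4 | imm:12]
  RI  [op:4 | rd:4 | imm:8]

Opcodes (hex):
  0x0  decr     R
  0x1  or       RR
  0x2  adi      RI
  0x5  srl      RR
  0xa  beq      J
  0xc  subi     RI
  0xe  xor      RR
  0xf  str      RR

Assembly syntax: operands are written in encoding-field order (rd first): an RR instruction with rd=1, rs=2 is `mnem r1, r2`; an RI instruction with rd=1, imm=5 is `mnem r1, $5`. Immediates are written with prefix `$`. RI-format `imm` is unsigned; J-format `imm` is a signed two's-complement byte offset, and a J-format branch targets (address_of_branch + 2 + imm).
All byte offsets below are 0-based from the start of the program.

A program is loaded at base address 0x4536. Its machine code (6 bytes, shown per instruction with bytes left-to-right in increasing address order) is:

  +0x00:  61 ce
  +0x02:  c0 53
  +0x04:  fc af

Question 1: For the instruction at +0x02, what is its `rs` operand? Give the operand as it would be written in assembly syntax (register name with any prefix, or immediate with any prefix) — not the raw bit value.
[02] c0 53 → 0x53c0
  op=0x53c0>>12=0x5 ⇒ srl (RR)
  [11:8] rd=3 = r3
  [7:4] rs=12 = r12

r12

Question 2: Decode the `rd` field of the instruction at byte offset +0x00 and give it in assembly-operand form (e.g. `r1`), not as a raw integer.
@+00  little-endian(61 ce) = 0xce61
  opcode bits[15:12]=0xc: subi/RI
  rd: (w>>8)&0xf=0xe → r14
  imm: (w>>0)&0xff=0x61 → $97

r14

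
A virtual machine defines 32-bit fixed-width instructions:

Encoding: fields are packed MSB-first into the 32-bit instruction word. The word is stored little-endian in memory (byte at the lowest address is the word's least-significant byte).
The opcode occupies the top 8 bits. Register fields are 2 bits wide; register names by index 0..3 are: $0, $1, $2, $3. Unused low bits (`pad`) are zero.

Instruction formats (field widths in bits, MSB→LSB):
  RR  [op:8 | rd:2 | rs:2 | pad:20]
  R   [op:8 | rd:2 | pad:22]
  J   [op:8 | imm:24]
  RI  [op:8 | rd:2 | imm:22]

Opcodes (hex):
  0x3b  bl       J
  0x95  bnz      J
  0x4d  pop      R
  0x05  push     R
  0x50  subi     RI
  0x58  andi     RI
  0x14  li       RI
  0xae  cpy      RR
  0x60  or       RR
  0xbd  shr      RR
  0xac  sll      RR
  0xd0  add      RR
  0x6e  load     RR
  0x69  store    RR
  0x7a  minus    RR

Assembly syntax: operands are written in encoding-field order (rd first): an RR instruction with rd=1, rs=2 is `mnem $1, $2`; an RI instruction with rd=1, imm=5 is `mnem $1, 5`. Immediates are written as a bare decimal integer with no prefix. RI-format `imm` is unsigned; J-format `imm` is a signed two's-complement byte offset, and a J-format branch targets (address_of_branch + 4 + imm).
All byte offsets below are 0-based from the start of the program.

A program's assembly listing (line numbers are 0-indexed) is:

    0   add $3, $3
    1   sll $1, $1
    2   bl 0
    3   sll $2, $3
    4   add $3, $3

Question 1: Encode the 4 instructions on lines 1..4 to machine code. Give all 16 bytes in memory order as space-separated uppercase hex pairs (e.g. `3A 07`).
00 00 50 AC 00 00 00 3B 00 00 B0 AC 00 00 F0 D0

1. sll fields op=0xac:8|rd=1:2|rs=1:2|pad=0:20 → word ac500000h → 00 00 50 ac
2. bl fields op=0x3b:8|imm=0:24 → word 3b000000h → 00 00 00 3b
3. sll fields op=0xac:8|rd=2:2|rs=3:2|pad=0:20 → word acb00000h → 00 00 b0 ac
4. add fields op=0xd0:8|rd=3:2|rs=3:2|pad=0:20 → word d0f00000h → 00 00 f0 d0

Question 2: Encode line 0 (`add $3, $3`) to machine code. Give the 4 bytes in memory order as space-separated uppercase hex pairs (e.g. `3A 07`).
00 00 F0 D0

0. add fields op=0xd0:8|rd=3:2|rs=3:2|pad=0:20 → word d0f00000h → 00 00 f0 d0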